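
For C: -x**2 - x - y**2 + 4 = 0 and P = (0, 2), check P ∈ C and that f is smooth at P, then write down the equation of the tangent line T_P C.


Tangent line at P: -x - 4*y + 8 = 0.

Step 1: f(0, 2) = 0, so P lies on C.
Step 2: partial derivatives
  f_x(x, y) = -2*x - 1, f_y(x, y) = -2*y.
  f_x(P) = -1, f_y(P) = -4 (gradient nonzero, so P is smooth).
Step 3: tangent line at P: -1·(x − 0) + -4·(y − 2) = 0.
Expanding: -x - 4*y + 8 = 0.


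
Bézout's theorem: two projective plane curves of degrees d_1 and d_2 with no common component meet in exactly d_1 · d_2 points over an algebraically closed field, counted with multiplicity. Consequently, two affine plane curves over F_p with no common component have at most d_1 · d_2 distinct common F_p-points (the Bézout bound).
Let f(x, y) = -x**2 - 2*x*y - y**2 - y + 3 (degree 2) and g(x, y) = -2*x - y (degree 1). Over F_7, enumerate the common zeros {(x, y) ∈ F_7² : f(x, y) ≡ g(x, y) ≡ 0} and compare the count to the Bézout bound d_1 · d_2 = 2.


Common zeros: {(3, 1), (6, 2)}; count = 2; Bézout bound = 2.

deg(f) = 2, deg(g) = 1, so Bézout bound = 2.
Scan x ∈ F_7. For each x, list the y ∈ F_7 with f(x, y) ≡ 0 and those with g(x, y) ≡ 0 (mod 7); the common zeros in that column are the intersection.
  x = 0: f ≡ 0 at y ∈ ∅; g ≡ 0 at y ∈ {0}; common: ∅.
  x = 1: f ≡ 0 at y ∈ ∅; g ≡ 0 at y ∈ {5}; common: ∅.
  x = 2: f ≡ 0 at y ∈ {1}; g ≡ 0 at y ∈ {3}; common: ∅.
  x = 3: f ≡ 0 at y ∈ {1, 6}; g ≡ 0 at y ∈ {1}; common: {1}.
  x = 4: f ≡ 0 at y ∈ {2, 3}; g ≡ 0 at y ∈ {6}; common: ∅.
  x = 5: f ≡ 0 at y ∈ ∅; g ≡ 0 at y ∈ {4}; common: ∅.
  x = 6: f ≡ 0 at y ∈ {2, 6}; g ≡ 0 at y ∈ {2}; common: {2}.
Collecting: common zeros = {(3, 1), (6, 2)}, so the count is 2.
Comparison with the Bézout bound: 2 ≤ 2 = deg(f)·deg(g), as expected for curves with no common component (the bound is attained).


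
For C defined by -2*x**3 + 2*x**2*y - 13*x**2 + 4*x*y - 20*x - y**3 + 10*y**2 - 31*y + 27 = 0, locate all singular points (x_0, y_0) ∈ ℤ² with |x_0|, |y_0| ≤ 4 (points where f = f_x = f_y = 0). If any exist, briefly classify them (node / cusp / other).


Singular points: {(-1, 3)}; classification: node.

Compute partial derivatives:
  f_x = -6*x**2 + 4*x*y - 26*x + 4*y - 20.
  f_y = 2*x**2 + 4*x - 3*y**2 + 20*y - 31.
Scan x_0 ∈ {−4, ..., 4}. For each x_0, f_y(x_0, y) is a polynomial in y; find its integer roots y ∈ {−4, ..., 4}, then test f_x and f at those candidates.
  x = -4: f_y(-4, y) = -3*y**2 + 20*y - 15; no integer root y with |y| ≤ 4.
  x = -3: f_y(-3, y) = -3*y**2 + 20*y - 25; no integer root y with |y| ≤ 4.
  x = -2: f_y(-2, y) = -3*y**2 + 20*y - 31; no integer root y with |y| ≤ 4.
  x = -1: f_y(-1, y) = -3*y**2 + 20*y - 33; vanishes at y ∈ {3}. (-1, 3): f_x = 0, f = 0 — SINGULAR.
  x = 0: f_y(0, y) = -3*y**2 + 20*y - 31; no integer root y with |y| ≤ 4.
  x = 1: f_y(1, y) = -3*y**2 + 20*y - 25; no integer root y with |y| ≤ 4.
  x = 2: f_y(2, y) = -3*y**2 + 20*y - 15; no integer root y with |y| ≤ 4.
  x = 3: f_y(3, y) = -3*y**2 + 20*y - 1; no integer root y with |y| ≤ 4.
  x = 4: f_y(4, y) = -3*y**2 + 20*y + 17; no integer root y with |y| ≤ 4.
Only singular point on the grid: (-1, 3).
Classify: substitute x = -1 + u, y = 3 + v and expand: f = -2*u**3 + 2*u**2*v - u**2 - v**3 + v**2.
No constant or linear terms (consistent with a singular point). Quadratic part: -u**2 + v**2. Cubic part: -2*u**3 + 2*u**2*v - v**3.
The quadratic part v**2 - u**2 = (v − u)(v + u) splits into two distinct linear factors, so there are two distinct tangent lines y − 3 = ±(x − -1) — this is a node (ordinary double point).
Classification: node.


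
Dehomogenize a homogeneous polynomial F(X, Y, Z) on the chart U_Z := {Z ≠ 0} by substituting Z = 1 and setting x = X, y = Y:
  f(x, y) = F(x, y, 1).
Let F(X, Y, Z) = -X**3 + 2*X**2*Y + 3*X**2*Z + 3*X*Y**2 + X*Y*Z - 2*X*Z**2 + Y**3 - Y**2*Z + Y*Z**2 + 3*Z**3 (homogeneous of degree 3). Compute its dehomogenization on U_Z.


f(x, y) = -x**3 + 2*x**2*y + 3*x**2 + 3*x*y**2 + x*y - 2*x + y**3 - y**2 + y + 3

On U_Z we set Z = 1. Each monomial c·X^i·Y^j·Z^k in F becomes c·x^i·y^j·1^k = c·x^i·y^j.
Substituting Z = 1: F(X, Y, 1) = -x**3 + 2*x**2*y + 3*x**2 + 3*x*y**2 + x*y - 2*x + y**3 - y**2 + y + 3.
Note: deg(f) ≤ deg(F) = 3; strict inequality happens when F is divisible by Z (lost terms).


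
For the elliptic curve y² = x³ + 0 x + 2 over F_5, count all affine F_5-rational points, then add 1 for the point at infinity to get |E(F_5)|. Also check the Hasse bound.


Affine points = {(2, 0), (3, 2), (3, 3), (4, 1), (4, 4)}; affine count = 5; |E(F_5)| = 6.

Discriminant check: Δ ∝ 4a³ + 27b² = 4·0³ + 27·2² = 4·0 + 27·4 ≡ 3 (mod 5). Nonzero ⇒ E is nonsingular.
For each x ∈ F_5, compute rhs = x³ + 0·x + 2 mod 5, then count y ∈ F_5 with y² ≡ rhs.
  x = 0: rhs = 2, matching y values: none (0 points).
  x = 1: rhs = 3, matching y values: none (0 points).
  x = 2: rhs = 0, matching y values: 0 (1 points).
  x = 3: rhs = 4, matching y values: 2, 3 (2 points).
  x = 4: rhs = 1, matching y values: 1, 4 (2 points).
Total affine count: 5.
Full point count |E(F_5)| = 5 + 1 = 6.
Hasse bound: |6 − (5+1)| = |0| = 0 ≤ 2√5 ≈ 4.4721 ✓.


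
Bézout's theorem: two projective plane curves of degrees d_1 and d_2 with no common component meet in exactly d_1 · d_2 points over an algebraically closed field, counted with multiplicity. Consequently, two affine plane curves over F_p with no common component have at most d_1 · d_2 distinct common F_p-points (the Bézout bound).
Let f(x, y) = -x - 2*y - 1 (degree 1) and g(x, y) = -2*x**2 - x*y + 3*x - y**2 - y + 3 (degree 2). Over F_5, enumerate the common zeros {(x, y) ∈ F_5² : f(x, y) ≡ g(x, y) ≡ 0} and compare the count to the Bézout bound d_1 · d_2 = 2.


Common zeros: {(1, 4)}; count = 1; Bézout bound = 2.

deg(f) = 1, deg(g) = 2, so Bézout bound = 2.
Scan x ∈ F_5. For each x, list the y ∈ F_5 with f(x, y) ≡ 0 and those with g(x, y) ≡ 0 (mod 5); the common zeros in that column are the intersection.
  x = 0: f ≡ 0 at y ∈ {2}; g ≡ 0 at y ∈ ∅; common: ∅.
  x = 1: f ≡ 0 at y ∈ {4}; g ≡ 0 at y ∈ {4}; common: {4}.
  x = 2: f ≡ 0 at y ∈ {1}; g ≡ 0 at y ∈ ∅; common: ∅.
  x = 3: f ≡ 0 at y ∈ {3}; g ≡ 0 at y ∈ ∅; common: ∅.
  x = 4: f ≡ 0 at y ∈ {0}; g ≡ 0 at y ∈ ∅; common: ∅.
Collecting: common zeros = {(1, 4)}, so the count is 1.
Comparison with the Bézout bound: 1 ≤ 2 = deg(f)·deg(g), as expected for curves with no common component (the affine F_5-count falls short of the bound because intersections may lie at infinity, over extension fields, or carry multiplicity).


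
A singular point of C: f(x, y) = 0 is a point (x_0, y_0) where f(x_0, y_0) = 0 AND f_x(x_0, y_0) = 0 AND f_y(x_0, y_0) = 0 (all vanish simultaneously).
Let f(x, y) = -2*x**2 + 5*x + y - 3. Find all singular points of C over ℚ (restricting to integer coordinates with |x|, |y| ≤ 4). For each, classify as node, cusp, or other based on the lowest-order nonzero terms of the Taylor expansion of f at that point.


No singular points in the scanned grid; C is smooth there.

Compute partial derivatives:
  f_x = 5 - 4*x.
  f_y = 1.
f_y = 1 is a nonzero constant, so f_y never vanishes: no point (x, y) can satisfy f = f_x = f_y = 0. In particular no (x, y) ∈ {−4, ..., 4}² is singular; the curve is smooth.


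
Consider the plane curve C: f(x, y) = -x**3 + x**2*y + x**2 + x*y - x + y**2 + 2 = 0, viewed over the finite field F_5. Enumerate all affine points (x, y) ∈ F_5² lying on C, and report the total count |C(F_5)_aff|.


Affine F_5-points: {(1, 4), (3, 4), (4, 0)}; count = 3.

For each of the 25 pairs (x, y) ∈ F_5², evaluate f(x, y) mod 5. Record the zeros.
  x = 0: [0↦2, 1↦3, 2↦1, 3↦1, 4↦3]  zeros at y ∈ ∅
  x = 1: [0↦1, 1↦4, 2↦4, 3↦1, 4↦0]  zeros at y ∈ {4}
  x = 2: [0↦1, 1↦3, 2↦2, 3↦3, 4↦1]  zeros at y ∈ ∅
  x = 3: [0↦1, 1↦4, 2↦4, 3↦1, 4↦0]  zeros at y ∈ {4}
  x = 4: [0↦0, 1↦1, 2↦4, 3↦4, 4↦1]  zeros at y ∈ {0}
Collecting zeros: affine points = {(1, 4), (3, 4), (4, 0)}.
Total count |C(F_5)_aff| = 3.


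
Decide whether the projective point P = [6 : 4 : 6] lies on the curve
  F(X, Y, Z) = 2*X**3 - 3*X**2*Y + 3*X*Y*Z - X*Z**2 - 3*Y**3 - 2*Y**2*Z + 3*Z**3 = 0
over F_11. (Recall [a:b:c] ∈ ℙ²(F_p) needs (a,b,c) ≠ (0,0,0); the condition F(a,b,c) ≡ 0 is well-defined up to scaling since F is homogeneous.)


F(6,4,6) ≡ 7 (mod 11); P is NOT on the curve.

Evaluate F(6, 4, 6) term-by-term (mod 11).
  2*X**3 ↦ 2·216·1·1 = 432
  -3*X**2*Y ↦ -3·36·4·1 = -432
  3*X*Y*Z ↦ 3·6·4·6 = 432
  -X*Z**2 ↦ -1·6·1·36 = -216
  -3*Y**3 ↦ -3·1·64·1 = -192
  -2*Y**2*Z ↦ -2·1·16·6 = -192
  3*Z**3 ↦ 3·1·1·216 = 648
Sum: F(6, 4, 6) = (432) + (-432) + (432) + (-216) + (-192) + (-192) + (648) = 480.
Reducing mod 11: 480 ≡ 7 (mod 11).
Since F(a, b, c) ≡ 7 ≠ 0 (mod 11), P does NOT lie on the curve.


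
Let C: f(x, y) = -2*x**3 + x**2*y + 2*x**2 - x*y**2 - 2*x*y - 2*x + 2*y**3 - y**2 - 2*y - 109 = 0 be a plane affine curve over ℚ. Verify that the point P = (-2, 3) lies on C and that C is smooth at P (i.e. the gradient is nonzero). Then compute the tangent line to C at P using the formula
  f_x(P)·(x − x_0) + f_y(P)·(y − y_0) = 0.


Tangent line at P: -61*x + 66*y - 320 = 0.

Step 1: f(-2, 3) = 0, so P lies on C.
Step 2: partial derivatives
  f_x(x, y) = -6*x**2 + 2*x*y + 4*x - y**2 - 2*y - 2, f_y(x, y) = x**2 - 2*x*y - 2*x + 6*y**2 - 2*y - 2.
  f_x(P) = -61, f_y(P) = 66 (gradient nonzero, so P is smooth).
Step 3: tangent line at P: -61·(x − -2) + 66·(y − 3) = 0.
Expanding: -61*x + 66*y - 320 = 0.


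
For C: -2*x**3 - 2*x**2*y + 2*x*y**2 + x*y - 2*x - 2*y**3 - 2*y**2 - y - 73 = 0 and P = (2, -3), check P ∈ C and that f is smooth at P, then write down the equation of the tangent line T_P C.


Tangent line at P: 13*x - 73*y - 245 = 0.

Step 1: f(2, -3) = 0, so P lies on C.
Step 2: partial derivatives
  f_x(x, y) = -6*x**2 - 4*x*y + 2*y**2 + y - 2, f_y(x, y) = -2*x**2 + 4*x*y + x - 6*y**2 - 4*y - 1.
  f_x(P) = 13, f_y(P) = -73 (gradient nonzero, so P is smooth).
Step 3: tangent line at P: 13·(x − 2) + -73·(y − -3) = 0.
Expanding: 13*x - 73*y - 245 = 0.


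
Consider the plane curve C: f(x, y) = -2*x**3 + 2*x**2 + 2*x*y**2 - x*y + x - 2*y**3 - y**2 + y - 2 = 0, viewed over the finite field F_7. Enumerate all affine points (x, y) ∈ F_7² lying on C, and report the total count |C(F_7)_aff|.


Affine F_7-points: {(2, 2), (3, 0), (3, 2), (3, 4), (5, 3), (5, 6)}; count = 6.

For each of the 49 pairs (x, y) ∈ F_7², evaluate f(x, y) mod 7. Record the zeros.
  x = 0: [0↦5, 1↦3, 2↦1, 3↦1, 4↦5, 5↦1, 6↦5]  zeros at y ∈ ∅
  x = 1: [0↦6, 1↦5, 2↦1, 3↦3, 4↦6, 5↦5, 6↦2]  zeros at y ∈ ∅
  x = 2: [0↦6, 1↦6, 2↦0, 3↦4, 4↦6, 5↦1, 6↦5]  zeros at y ∈ {2}
  x = 3: [0↦0, 1↦1, 2↦0, 3↦6, 4↦0, 5↦5, 6↦2]  zeros at y ∈ {0, 2, 4}
  x = 4: [0↦4, 1↦6, 2↦3, 3↦4, 4↦4, 5↦5, 6↦2]  zeros at y ∈ ∅
  x = 5: [0↦6, 1↦2, 2↦4, 3↦0, 4↦6, 5↦3, 6↦0]  zeros at y ∈ {3, 6}
  x = 6: [0↦1, 1↦5, 2↦5, 3↦3, 4↦1, 5↦1, 6↦5]  zeros at y ∈ ∅
Collecting zeros: affine points = {(2, 2), (3, 0), (3, 2), (3, 4), (5, 3), (5, 6)}.
Total count |C(F_7)_aff| = 6.


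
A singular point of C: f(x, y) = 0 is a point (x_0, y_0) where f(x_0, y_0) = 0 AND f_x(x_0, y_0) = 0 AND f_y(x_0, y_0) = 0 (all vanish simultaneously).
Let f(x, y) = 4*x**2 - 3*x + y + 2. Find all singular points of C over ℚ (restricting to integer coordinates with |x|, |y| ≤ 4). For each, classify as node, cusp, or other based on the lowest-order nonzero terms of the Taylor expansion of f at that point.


No singular points in the scanned grid; C is smooth there.

Compute partial derivatives:
  f_x = 8*x - 3.
  f_y = 1.
f_y = 1 is a nonzero constant, so f_y never vanishes: no point (x, y) can satisfy f = f_x = f_y = 0. In particular no (x, y) ∈ {−4, ..., 4}² is singular; the curve is smooth.


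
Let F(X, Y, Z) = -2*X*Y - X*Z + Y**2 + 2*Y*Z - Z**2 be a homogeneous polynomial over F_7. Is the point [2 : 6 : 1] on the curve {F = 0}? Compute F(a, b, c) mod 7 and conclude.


F(2,6,1) ≡ 0 (mod 7); P is on the curve.

Evaluate F(2, 6, 1) term-by-term (mod 7).
  -2*X*Y ↦ -2·2·6·1 = -24
  -X*Z ↦ -1·2·1·1 = -2
  Y**2 ↦ 1·1·36·1 = 36
  2*Y*Z ↦ 2·1·6·1 = 12
  -Z**2 ↦ -1·1·1·1 = -1
Sum: F(2, 6, 1) = (-24) + (-2) + (36) + (12) + (-1) = 21.
Reducing mod 7: 21 ≡ 0 (mod 7).
Since F(a, b, c) ≡ 0 (mod 7), P lies on the curve.


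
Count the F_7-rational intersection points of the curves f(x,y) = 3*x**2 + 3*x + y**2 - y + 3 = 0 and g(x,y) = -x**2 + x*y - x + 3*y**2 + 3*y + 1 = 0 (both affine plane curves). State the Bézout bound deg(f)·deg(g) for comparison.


Common zeros: {(1, 4)}; count = 1; Bézout bound = 4.

deg(f) = 2, deg(g) = 2, so Bézout bound = 4.
Scan x ∈ F_7. For each x, list the y ∈ F_7 with f(x, y) ≡ 0 and those with g(x, y) ≡ 0 (mod 7); the common zeros in that column are the intersection.
  x = 0: f ≡ 0 at y ∈ ∅; g ≡ 0 at y ∈ {1, 5}; common: ∅.
  x = 1: f ≡ 0 at y ∈ {4}; g ≡ 0 at y ∈ {4}; common: {4}.
  x = 2: f ≡ 0 at y ∈ {0, 1}; g ≡ 0 at y ∈ {4, 6}; common: ∅.
  x = 3: f ≡ 0 at y ∈ ∅; g ≡ 0 at y ∈ {6}; common: ∅.
  x = 4: f ≡ 0 at y ∈ {0, 1}; g ≡ 0 at y ∈ {2, 5}; common: ∅.
  x = 5: f ≡ 0 at y ∈ {4}; g ≡ 0 at y ∈ ∅; common: ∅.
  x = 6: f ≡ 0 at y ∈ ∅; g ≡ 0 at y ∈ ∅; common: ∅.
Collecting: common zeros = {(1, 4)}, so the count is 1.
Comparison with the Bézout bound: 1 ≤ 4 = deg(f)·deg(g), as expected for curves with no common component (the affine F_7-count falls short of the bound because intersections may lie at infinity, over extension fields, or carry multiplicity).


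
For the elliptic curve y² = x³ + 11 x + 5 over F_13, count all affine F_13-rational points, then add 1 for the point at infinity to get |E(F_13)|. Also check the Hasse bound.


Affine points = {(1, 2), (1, 11), (2, 3), (2, 10), (3, 0), (4, 3), (4, 10), (5, 4), (5, 9), (6, 1), (6, 12), (7, 3), (7, 10), (9, 1), (9, 12), (10, 6), (10, 7), (11, 1), (11, 12)}; affine count = 19; |E(F_13)| = 20.

Discriminant check: Δ ∝ 4a³ + 27b² = 4·11³ + 27·5² = 4·1331 + 27·25 ≡ 6 (mod 13). Nonzero ⇒ E is nonsingular.
For each x ∈ F_13, compute rhs = x³ + 11·x + 5 mod 13, then count y ∈ F_13 with y² ≡ rhs.
  x = 0: rhs = 5, matching y values: none (0 points).
  x = 1: rhs = 4, matching y values: 2, 11 (2 points).
  x = 2: rhs = 9, matching y values: 3, 10 (2 points).
  x = 3: rhs = 0, matching y values: 0 (1 points).
  x = 4: rhs = 9, matching y values: 3, 10 (2 points).
  x = 5: rhs = 3, matching y values: 4, 9 (2 points).
  x = 6: rhs = 1, matching y values: 1, 12 (2 points).
  x = 7: rhs = 9, matching y values: 3, 10 (2 points).
  x = 8: rhs = 7, matching y values: none (0 points).
  x = 9: rhs = 1, matching y values: 1, 12 (2 points).
  x = 10: rhs = 10, matching y values: 6, 7 (2 points).
  x = 11: rhs = 1, matching y values: 1, 12 (2 points).
  x = 12: rhs = 6, matching y values: none (0 points).
Total affine count: 19.
Full point count |E(F_13)| = 19 + 1 = 20.
Hasse bound: |20 − (13+1)| = |6| = 6 ≤ 2√13 ≈ 7.2111 ✓.


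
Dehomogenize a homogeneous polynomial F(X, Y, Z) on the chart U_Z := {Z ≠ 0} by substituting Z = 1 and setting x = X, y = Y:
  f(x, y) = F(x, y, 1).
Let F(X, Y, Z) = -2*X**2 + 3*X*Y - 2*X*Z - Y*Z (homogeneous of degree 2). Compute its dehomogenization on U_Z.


f(x, y) = -2*x**2 + 3*x*y - 2*x - y

On U_Z we set Z = 1. Each monomial c·X^i·Y^j·Z^k in F becomes c·x^i·y^j·1^k = c·x^i·y^j.
Substituting Z = 1: F(X, Y, 1) = -2*x**2 + 3*x*y - 2*x - y.
Note: deg(f) ≤ deg(F) = 2; strict inequality happens when F is divisible by Z (lost terms).


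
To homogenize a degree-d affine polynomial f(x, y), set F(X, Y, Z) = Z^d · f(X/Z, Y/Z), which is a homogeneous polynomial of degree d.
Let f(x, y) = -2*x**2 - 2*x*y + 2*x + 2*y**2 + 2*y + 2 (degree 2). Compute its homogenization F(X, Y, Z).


F(X, Y, Z) = -2*X**2 - 2*X*Y + 2*X*Z + 2*Y**2 + 2*Y*Z + 2*Z**2

deg(f) = 2.
Substitute x = X/Z, y = Y/Z into f, then multiply by Z^2.
  monomial -2·x^2·y^0 ↦ -2·X^2·Y^0·Z^0.
  monomial -2·x^1·y^1 ↦ -2·X^1·Y^1·Z^0.
  monomial 2·x^1·y^0 ↦ 2·X^1·Y^0·Z^1.
  monomial 2·x^0·y^2 ↦ 2·X^0·Y^2·Z^0.
  monomial 2·x^0·y^1 ↦ 2·X^0·Y^1·Z^1.
  monomial 2·x^0·y^0 ↦ 2·X^0·Y^0·Z^2.
Collecting: F(X, Y, Z) = -2*X**2 - 2*X*Y + 2*X*Z + 2*Y**2 + 2*Y*Z + 2*Z**2.


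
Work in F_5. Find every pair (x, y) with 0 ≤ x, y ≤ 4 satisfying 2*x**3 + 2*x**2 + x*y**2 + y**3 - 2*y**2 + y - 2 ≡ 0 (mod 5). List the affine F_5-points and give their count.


Affine F_5-points: {(0, 2), (0, 3), (2, 4), (3, 0)}; count = 4.

For each of the 25 pairs (x, y) ∈ F_5², evaluate f(x, y) mod 5. Record the zeros.
  x = 0: [0↦3, 1↦3, 2↦0, 3↦0, 4↦4]  zeros at y ∈ {2, 3}
  x = 1: [0↦2, 1↦3, 2↦3, 3↦3, 4↦4]  zeros at y ∈ ∅
  x = 2: [0↦2, 1↦4, 2↦2, 3↦2, 4↦0]  zeros at y ∈ {4}
  x = 3: [0↦0, 1↦3, 2↦4, 3↦4, 4↦4]  zeros at y ∈ {0}
  x = 4: [0↦3, 1↦2, 2↦1, 3↦1, 4↦3]  zeros at y ∈ ∅
Collecting zeros: affine points = {(0, 2), (0, 3), (2, 4), (3, 0)}.
Total count |C(F_5)_aff| = 4.


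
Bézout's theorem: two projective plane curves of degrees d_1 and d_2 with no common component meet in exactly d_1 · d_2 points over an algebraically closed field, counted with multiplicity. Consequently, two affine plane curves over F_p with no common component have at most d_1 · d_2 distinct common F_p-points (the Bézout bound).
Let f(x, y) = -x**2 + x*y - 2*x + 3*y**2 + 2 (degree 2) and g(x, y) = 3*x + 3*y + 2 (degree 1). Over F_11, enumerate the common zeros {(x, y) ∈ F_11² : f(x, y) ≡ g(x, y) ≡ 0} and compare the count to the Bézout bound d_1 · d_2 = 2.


Common zeros: ∅; count = 0; Bézout bound = 2.

deg(f) = 2, deg(g) = 1, so Bézout bound = 2.
Scan x ∈ F_11. For each x, list the y ∈ F_11 with f(x, y) ≡ 0 and those with g(x, y) ≡ 0 (mod 11); the common zeros in that column are the intersection.
  x = 0: f ≡ 0 at y ∈ {5, 6}; g ≡ 0 at y ∈ {3}; common: ∅.
  x = 1: f ≡ 0 at y ∈ ∅; g ≡ 0 at y ∈ {2}; common: ∅.
  x = 2: f ≡ 0 at y ∈ ∅; g ≡ 0 at y ∈ {1}; common: ∅.
  x = 3: f ≡ 0 at y ∈ {5}; g ≡ 0 at y ∈ {0}; common: ∅.
  x = 4: f ≡ 0 at y ∈ {0, 6}; g ≡ 0 at y ∈ {10}; common: ∅.
  x = 5: f ≡ 0 at y ∈ {0, 2}; g ≡ 0 at y ∈ {9}; common: ∅.
  x = 6: f ≡ 0 at y ∈ {2, 7}; g ≡ 0 at y ∈ {8}; common: ∅.
  x = 7: f ≡ 0 at y ∈ {8}; g ≡ 0 at y ∈ {7}; common: ∅.
  x = 8: f ≡ 0 at y ∈ ∅; g ≡ 0 at y ∈ {6}; common: ∅.
  x = 9: f ≡ 0 at y ∈ ∅; g ≡ 0 at y ∈ {5}; common: ∅.
  x = 10: f ≡ 0 at y ∈ {7, 8}; g ≡ 0 at y ∈ {4}; common: ∅.
Collecting: common zeros = ∅, so the count is 0.
Comparison with the Bézout bound: 0 ≤ 2 = deg(f)·deg(g), as expected for curves with no common component (the affine F_11-count falls short of the bound because intersections may lie at infinity, over extension fields, or carry multiplicity).


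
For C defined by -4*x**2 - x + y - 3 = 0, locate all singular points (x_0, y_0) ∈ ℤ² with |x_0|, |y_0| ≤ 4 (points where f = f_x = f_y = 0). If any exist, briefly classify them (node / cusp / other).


No singular points in the scanned grid; C is smooth there.

Compute partial derivatives:
  f_x = -8*x - 1.
  f_y = 1.
f_y = 1 is a nonzero constant, so f_y never vanishes: no point (x, y) can satisfy f = f_x = f_y = 0. In particular no (x, y) ∈ {−4, ..., 4}² is singular; the curve is smooth.


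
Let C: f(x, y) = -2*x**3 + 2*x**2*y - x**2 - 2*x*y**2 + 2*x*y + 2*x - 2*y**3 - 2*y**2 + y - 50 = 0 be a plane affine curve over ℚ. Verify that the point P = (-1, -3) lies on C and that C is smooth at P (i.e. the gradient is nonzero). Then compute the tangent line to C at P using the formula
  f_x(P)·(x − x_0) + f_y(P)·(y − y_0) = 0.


Tangent line at P: -14*x - 53*y - 173 = 0.

Step 1: f(-1, -3) = 0, so P lies on C.
Step 2: partial derivatives
  f_x(x, y) = -6*x**2 + 4*x*y - 2*x - 2*y**2 + 2*y + 2, f_y(x, y) = 2*x**2 - 4*x*y + 2*x - 6*y**2 - 4*y + 1.
  f_x(P) = -14, f_y(P) = -53 (gradient nonzero, so P is smooth).
Step 3: tangent line at P: -14·(x − -1) + -53·(y − -3) = 0.
Expanding: -14*x - 53*y - 173 = 0.


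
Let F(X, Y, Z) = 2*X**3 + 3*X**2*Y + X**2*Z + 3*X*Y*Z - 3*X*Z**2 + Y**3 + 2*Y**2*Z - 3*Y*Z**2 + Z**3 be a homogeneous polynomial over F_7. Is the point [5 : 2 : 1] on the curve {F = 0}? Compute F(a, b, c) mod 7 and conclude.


F(5,2,1) ≡ 3 (mod 7); P is NOT on the curve.

Evaluate F(5, 2, 1) term-by-term (mod 7).
  2*X**3 ↦ 2·125·1·1 = 250
  3*X**2*Y ↦ 3·25·2·1 = 150
  X**2*Z ↦ 1·25·1·1 = 25
  3*X*Y*Z ↦ 3·5·2·1 = 30
  -3*X*Z**2 ↦ -3·5·1·1 = -15
  Y**3 ↦ 1·1·8·1 = 8
  2*Y**2*Z ↦ 2·1·4·1 = 8
  -3*Y*Z**2 ↦ -3·1·2·1 = -6
  Z**3 ↦ 1·1·1·1 = 1
Sum: F(5, 2, 1) = (250) + (150) + (25) + (30) + (-15) + (8) + (8) + (-6) + (1) = 451.
Reducing mod 7: 451 ≡ 3 (mod 7).
Since F(a, b, c) ≡ 3 ≠ 0 (mod 7), P does NOT lie on the curve.


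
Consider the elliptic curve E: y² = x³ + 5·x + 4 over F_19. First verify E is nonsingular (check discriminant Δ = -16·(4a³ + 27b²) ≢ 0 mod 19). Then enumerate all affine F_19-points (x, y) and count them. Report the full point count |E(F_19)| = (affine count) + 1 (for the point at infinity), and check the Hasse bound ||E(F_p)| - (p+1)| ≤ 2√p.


Affine points = {(0, 2), (0, 17), (8, 9), (8, 10), (10, 3), (10, 16), (12, 5), (12, 14), (13, 9), (13, 10), (14, 5), (14, 14), (16, 0), (17, 9), (17, 10), (18, 6), (18, 13)}; affine count = 17; |E(F_19)| = 18.

Discriminant check: Δ ∝ 4a³ + 27b² = 4·5³ + 27·4² = 4·125 + 27·16 ≡ 1 (mod 19). Nonzero ⇒ E is nonsingular.
For each x ∈ F_19, compute rhs = x³ + 5·x + 4 mod 19, then count y ∈ F_19 with y² ≡ rhs.
  x = 0: rhs = 4, matching y values: 2, 17 (2 points).
  x = 1: rhs = 10, matching y values: none (0 points).
  x = 2: rhs = 3, matching y values: none (0 points).
  x = 3: rhs = 8, matching y values: none (0 points).
  x = 4: rhs = 12, matching y values: none (0 points).
  x = 5: rhs = 2, matching y values: none (0 points).
  x = 6: rhs = 3, matching y values: none (0 points).
  x = 7: rhs = 2, matching y values: none (0 points).
  x = 8: rhs = 5, matching y values: 9, 10 (2 points).
  x = 9: rhs = 18, matching y values: none (0 points).
  x = 10: rhs = 9, matching y values: 3, 16 (2 points).
  x = 11: rhs = 3, matching y values: none (0 points).
  x = 12: rhs = 6, matching y values: 5, 14 (2 points).
  x = 13: rhs = 5, matching y values: 9, 10 (2 points).
  x = 14: rhs = 6, matching y values: 5, 14 (2 points).
  x = 15: rhs = 15, matching y values: none (0 points).
  x = 16: rhs = 0, matching y values: 0 (1 points).
  x = 17: rhs = 5, matching y values: 9, 10 (2 points).
  x = 18: rhs = 17, matching y values: 6, 13 (2 points).
Total affine count: 17.
Full point count |E(F_19)| = 17 + 1 = 18.
Hasse bound: |18 − (19+1)| = |-2| = 2 ≤ 2√19 ≈ 8.7178 ✓.


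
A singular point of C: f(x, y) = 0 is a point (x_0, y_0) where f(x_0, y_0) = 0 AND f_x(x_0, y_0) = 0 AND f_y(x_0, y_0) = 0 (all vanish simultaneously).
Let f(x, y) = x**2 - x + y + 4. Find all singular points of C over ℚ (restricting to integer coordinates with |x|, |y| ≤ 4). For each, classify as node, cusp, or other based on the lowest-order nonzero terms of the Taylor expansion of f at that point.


No singular points in the scanned grid; C is smooth there.

Compute partial derivatives:
  f_x = 2*x - 1.
  f_y = 1.
f_y = 1 is a nonzero constant, so f_y never vanishes: no point (x, y) can satisfy f = f_x = f_y = 0. In particular no (x, y) ∈ {−4, ..., 4}² is singular; the curve is smooth.


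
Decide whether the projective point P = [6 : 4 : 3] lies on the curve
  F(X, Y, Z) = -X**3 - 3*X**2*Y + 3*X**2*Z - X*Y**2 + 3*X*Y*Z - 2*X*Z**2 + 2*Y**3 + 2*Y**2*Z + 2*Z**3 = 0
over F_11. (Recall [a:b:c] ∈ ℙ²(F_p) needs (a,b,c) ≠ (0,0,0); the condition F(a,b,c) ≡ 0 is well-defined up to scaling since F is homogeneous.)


F(6,4,3) ≡ 10 (mod 11); P is NOT on the curve.

Evaluate F(6, 4, 3) term-by-term (mod 11).
  -X**3 ↦ -1·216·1·1 = -216
  -3*X**2*Y ↦ -3·36·4·1 = -432
  3*X**2*Z ↦ 3·36·1·3 = 324
  -X*Y**2 ↦ -1·6·16·1 = -96
  3*X*Y*Z ↦ 3·6·4·3 = 216
  -2*X*Z**2 ↦ -2·6·1·9 = -108
  2*Y**3 ↦ 2·1·64·1 = 128
  2*Y**2*Z ↦ 2·1·16·3 = 96
  2*Z**3 ↦ 2·1·1·27 = 54
Sum: F(6, 4, 3) = (-216) + (-432) + (324) + (-96) + (216) + (-108) + (128) + (96) + (54) = -34.
Reducing mod 11: -34 ≡ 10 (mod 11).
Since F(a, b, c) ≡ 10 ≠ 0 (mod 11), P does NOT lie on the curve.


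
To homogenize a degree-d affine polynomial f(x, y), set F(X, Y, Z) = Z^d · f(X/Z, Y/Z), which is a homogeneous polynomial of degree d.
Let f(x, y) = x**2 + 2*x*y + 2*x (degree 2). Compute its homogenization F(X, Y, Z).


F(X, Y, Z) = X**2 + 2*X*Y + 2*X*Z

deg(f) = 2.
Substitute x = X/Z, y = Y/Z into f, then multiply by Z^2.
  monomial 1·x^2·y^0 ↦ 1·X^2·Y^0·Z^0.
  monomial 2·x^1·y^1 ↦ 2·X^1·Y^1·Z^0.
  monomial 2·x^1·y^0 ↦ 2·X^1·Y^0·Z^1.
Collecting: F(X, Y, Z) = X**2 + 2*X*Y + 2*X*Z.


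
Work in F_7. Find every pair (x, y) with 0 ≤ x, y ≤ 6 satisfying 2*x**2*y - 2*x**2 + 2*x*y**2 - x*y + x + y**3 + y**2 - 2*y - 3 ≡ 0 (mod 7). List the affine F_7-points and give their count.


Affine F_7-points: {(1, 2), (3, 4), (4, 6), (5, 1), (5, 4), (5, 5), (6, 2)}; count = 7.

For each of the 49 pairs (x, y) ∈ F_7², evaluate f(x, y) mod 7. Record the zeros.
  x = 0: [0↦4, 1↦4, 2↦5, 3↦6, 4↦6, 5↦4, 6↦6]  zeros at y ∈ ∅
  x = 1: [0↦3, 1↦6, 2↦0, 3↦5, 4↦6, 5↦2, 6↦6]  zeros at y ∈ {2}
  x = 2: [0↦5, 1↦1, 2↦6, 3↦5, 4↦4, 5↦2, 6↦5]  zeros at y ∈ ∅
  x = 3: [0↦3, 1↦3, 2↦2, 3↦6, 4↦0, 5↦4, 6↦3]  zeros at y ∈ {4}
  x = 4: [0↦4, 1↦5, 2↦2, 3↦1, 4↦1, 5↦1, 6↦0]  zeros at y ∈ {6}
  x = 5: [0↦1, 1↦0, 2↦6, 3↦4, 4↦0, 5↦0, 6↦3]  zeros at y ∈ {1, 4, 5}
  x = 6: [0↦1, 1↦2, 2↦0, 3↦1, 4↦4, 5↦1, 6↦5]  zeros at y ∈ {2}
Collecting zeros: affine points = {(1, 2), (3, 4), (4, 6), (5, 1), (5, 4), (5, 5), (6, 2)}.
Total count |C(F_7)_aff| = 7.


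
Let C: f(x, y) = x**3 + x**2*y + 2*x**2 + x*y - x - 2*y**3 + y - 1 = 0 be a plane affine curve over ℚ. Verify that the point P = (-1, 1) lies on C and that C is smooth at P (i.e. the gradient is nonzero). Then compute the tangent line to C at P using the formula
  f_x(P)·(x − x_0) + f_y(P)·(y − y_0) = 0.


Tangent line at P: -3*x - 5*y + 2 = 0.

Step 1: f(-1, 1) = 0, so P lies on C.
Step 2: partial derivatives
  f_x(x, y) = 3*x**2 + 2*x*y + 4*x + y - 1, f_y(x, y) = x**2 + x - 6*y**2 + 1.
  f_x(P) = -3, f_y(P) = -5 (gradient nonzero, so P is smooth).
Step 3: tangent line at P: -3·(x − -1) + -5·(y − 1) = 0.
Expanding: -3*x - 5*y + 2 = 0.


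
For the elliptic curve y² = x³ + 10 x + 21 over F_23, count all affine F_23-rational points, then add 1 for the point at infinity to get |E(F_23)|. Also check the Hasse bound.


Affine points = {(1, 3), (1, 20), (2, 7), (2, 16), (3, 3), (3, 20), (5, 9), (5, 14), (9, 9), (9, 14), (11, 6), (11, 17), (12, 11), (12, 12), (13, 5), (13, 18), (15, 2), (15, 21), (19, 3), (19, 20), (21, 4), (21, 19)}; affine count = 22; |E(F_23)| = 23.

Discriminant check: Δ ∝ 4a³ + 27b² = 4·10³ + 27·21² = 4·1000 + 27·441 ≡ 14 (mod 23). Nonzero ⇒ E is nonsingular.
For each x ∈ F_23, compute rhs = x³ + 10·x + 21 mod 23, then count y ∈ F_23 with y² ≡ rhs.
  x = 0: rhs = 21, matching y values: none (0 points).
  x = 1: rhs = 9, matching y values: 3, 20 (2 points).
  x = 2: rhs = 3, matching y values: 7, 16 (2 points).
  x = 3: rhs = 9, matching y values: 3, 20 (2 points).
  x = 4: rhs = 10, matching y values: none (0 points).
  x = 5: rhs = 12, matching y values: 9, 14 (2 points).
  x = 6: rhs = 21, matching y values: none (0 points).
  x = 7: rhs = 20, matching y values: none (0 points).
  x = 8: rhs = 15, matching y values: none (0 points).
  x = 9: rhs = 12, matching y values: 9, 14 (2 points).
  x = 10: rhs = 17, matching y values: none (0 points).
  x = 11: rhs = 13, matching y values: 6, 17 (2 points).
  x = 12: rhs = 6, matching y values: 11, 12 (2 points).
  x = 13: rhs = 2, matching y values: 5, 18 (2 points).
  x = 14: rhs = 7, matching y values: none (0 points).
  x = 15: rhs = 4, matching y values: 2, 21 (2 points).
  x = 16: rhs = 22, matching y values: none (0 points).
  x = 17: rhs = 21, matching y values: none (0 points).
  x = 18: rhs = 7, matching y values: none (0 points).
  x = 19: rhs = 9, matching y values: 3, 20 (2 points).
  x = 20: rhs = 10, matching y values: none (0 points).
  x = 21: rhs = 16, matching y values: 4, 19 (2 points).
  x = 22: rhs = 10, matching y values: none (0 points).
Total affine count: 22.
Full point count |E(F_23)| = 22 + 1 = 23.
Hasse bound: |23 − (23+1)| = |-1| = 1 ≤ 2√23 ≈ 9.5917 ✓.


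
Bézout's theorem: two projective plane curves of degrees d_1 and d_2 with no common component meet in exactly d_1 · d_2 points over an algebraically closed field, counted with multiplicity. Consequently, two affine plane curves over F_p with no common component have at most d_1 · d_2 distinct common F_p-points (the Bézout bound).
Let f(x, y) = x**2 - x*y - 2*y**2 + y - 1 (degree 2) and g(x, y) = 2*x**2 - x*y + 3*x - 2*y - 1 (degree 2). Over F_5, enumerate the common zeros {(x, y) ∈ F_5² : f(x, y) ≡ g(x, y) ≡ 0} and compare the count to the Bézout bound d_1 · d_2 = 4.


Common zeros: ∅; count = 0; Bézout bound = 4.

deg(f) = 2, deg(g) = 2, so Bézout bound = 4.
Scan x ∈ F_5. For each x, list the y ∈ F_5 with f(x, y) ≡ 0 and those with g(x, y) ≡ 0 (mod 5); the common zeros in that column are the intersection.
  x = 0: f ≡ 0 at y ∈ ∅; g ≡ 0 at y ∈ {2}; common: ∅.
  x = 1: f ≡ 0 at y ∈ {0}; g ≡ 0 at y ∈ {3}; common: ∅.
  x = 2: f ≡ 0 at y ∈ {1}; g ≡ 0 at y ∈ {2}; common: ∅.
  x = 3: f ≡ 0 at y ∈ ∅; g ≡ 0 at y ∈ ∅; common: ∅.
  x = 4: f ≡ 0 at y ∈ {0, 1}; g ≡ 0 at y ∈ {3}; common: ∅.
Collecting: common zeros = ∅, so the count is 0.
Comparison with the Bézout bound: 0 ≤ 4 = deg(f)·deg(g), as expected for curves with no common component (the affine F_5-count falls short of the bound because intersections may lie at infinity, over extension fields, or carry multiplicity).


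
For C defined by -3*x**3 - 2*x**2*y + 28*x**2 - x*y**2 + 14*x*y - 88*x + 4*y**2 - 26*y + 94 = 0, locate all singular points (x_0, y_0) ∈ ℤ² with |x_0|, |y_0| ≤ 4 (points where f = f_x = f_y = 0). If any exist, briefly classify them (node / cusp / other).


Singular points: {(3, 1)}; classification: node.

Compute partial derivatives:
  f_x = -9*x**2 - 4*x*y + 56*x - y**2 + 14*y - 88.
  f_y = -2*x**2 - 2*x*y + 14*x + 8*y - 26.
Scan x_0 ∈ {−4, ..., 4}. For each x_0, f_y(x_0, y) is a polynomial in y; find its integer roots y ∈ {−4, ..., 4}, then test f_x and f at those candidates.
  x = -4: f_y(-4, y) = 16*y - 114; no integer root y with |y| ≤ 4.
  x = -3: f_y(-3, y) = 14*y - 86; no integer root y with |y| ≤ 4.
  x = -2: f_y(-2, y) = 12*y - 62; no integer root y with |y| ≤ 4.
  x = -1: f_y(-1, y) = 10*y - 42; no integer root y with |y| ≤ 4.
  x = 0: f_y(0, y) = 8*y - 26; no integer root y with |y| ≤ 4.
  x = 1: f_y(1, y) = 6*y - 14; no integer root y with |y| ≤ 4.
  x = 2: f_y(2, y) = 4*y - 6; no integer root y with |y| ≤ 4.
  x = 3: f_y(3, y) = 2*y - 2; vanishes at y ∈ {1}. (3, 1): f_x = 0, f = 0 — SINGULAR.
  x = 4: f_y(4, y) = -2; no integer root y with |y| ≤ 4.
Only singular point on the grid: (3, 1).
Classify: substitute x = 3 + u, y = 1 + v and expand: f = -3*u**3 - 2*u**2*v - u**2 - u*v**2 + v**2.
No constant or linear terms (consistent with a singular point). Quadratic part: -u**2 + v**2. Cubic part: -3*u**3 - 2*u**2*v - u*v**2.
The quadratic part v**2 - u**2 = (v − u)(v + u) splits into two distinct linear factors, so there are two distinct tangent lines y − 1 = ±(x − 3) — this is a node (ordinary double point).
Classification: node.


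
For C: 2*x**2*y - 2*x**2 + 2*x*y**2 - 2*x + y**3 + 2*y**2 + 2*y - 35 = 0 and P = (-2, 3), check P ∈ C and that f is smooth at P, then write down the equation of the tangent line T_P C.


Tangent line at P: 25*y - 75 = 0.

Step 1: f(-2, 3) = 0, so P lies on C.
Step 2: partial derivatives
  f_x(x, y) = 4*x*y - 4*x + 2*y**2 - 2, f_y(x, y) = 2*x**2 + 4*x*y + 3*y**2 + 4*y + 2.
  f_x(P) = 0, f_y(P) = 25 (gradient nonzero, so P is smooth).
Step 3: tangent line at P: 0·(x − -2) + 25·(y − 3) = 0.
Expanding: 25*y - 75 = 0.


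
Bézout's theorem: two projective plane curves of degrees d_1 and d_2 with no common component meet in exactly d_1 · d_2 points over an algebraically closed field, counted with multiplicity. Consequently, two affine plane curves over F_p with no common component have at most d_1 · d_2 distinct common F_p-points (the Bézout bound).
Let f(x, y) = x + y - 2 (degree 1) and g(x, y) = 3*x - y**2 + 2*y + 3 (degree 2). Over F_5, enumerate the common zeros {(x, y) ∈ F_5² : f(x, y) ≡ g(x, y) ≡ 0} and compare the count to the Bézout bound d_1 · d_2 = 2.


Common zeros: ∅; count = 0; Bézout bound = 2.

deg(f) = 1, deg(g) = 2, so Bézout bound = 2.
Scan x ∈ F_5. For each x, list the y ∈ F_5 with f(x, y) ≡ 0 and those with g(x, y) ≡ 0 (mod 5); the common zeros in that column are the intersection.
  x = 0: f ≡ 0 at y ∈ {2}; g ≡ 0 at y ∈ {3, 4}; common: ∅.
  x = 1: f ≡ 0 at y ∈ {1}; g ≡ 0 at y ∈ ∅; common: ∅.
  x = 2: f ≡ 0 at y ∈ {0}; g ≡ 0 at y ∈ {1}; common: ∅.
  x = 3: f ≡ 0 at y ∈ {4}; g ≡ 0 at y ∈ ∅; common: ∅.
  x = 4: f ≡ 0 at y ∈ {3}; g ≡ 0 at y ∈ {0, 2}; common: ∅.
Collecting: common zeros = ∅, so the count is 0.
Comparison with the Bézout bound: 0 ≤ 2 = deg(f)·deg(g), as expected for curves with no common component (the affine F_5-count falls short of the bound because intersections may lie at infinity, over extension fields, or carry multiplicity).


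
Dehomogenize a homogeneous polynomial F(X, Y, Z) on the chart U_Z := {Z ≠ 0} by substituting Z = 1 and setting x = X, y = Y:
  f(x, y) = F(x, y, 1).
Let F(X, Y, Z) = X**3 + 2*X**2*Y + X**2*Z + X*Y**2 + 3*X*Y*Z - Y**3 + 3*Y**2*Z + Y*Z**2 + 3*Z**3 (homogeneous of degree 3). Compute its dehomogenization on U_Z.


f(x, y) = x**3 + 2*x**2*y + x**2 + x*y**2 + 3*x*y - y**3 + 3*y**2 + y + 3

On U_Z we set Z = 1. Each monomial c·X^i·Y^j·Z^k in F becomes c·x^i·y^j·1^k = c·x^i·y^j.
Substituting Z = 1: F(X, Y, 1) = x**3 + 2*x**2*y + x**2 + x*y**2 + 3*x*y - y**3 + 3*y**2 + y + 3.
Note: deg(f) ≤ deg(F) = 3; strict inequality happens when F is divisible by Z (lost terms).


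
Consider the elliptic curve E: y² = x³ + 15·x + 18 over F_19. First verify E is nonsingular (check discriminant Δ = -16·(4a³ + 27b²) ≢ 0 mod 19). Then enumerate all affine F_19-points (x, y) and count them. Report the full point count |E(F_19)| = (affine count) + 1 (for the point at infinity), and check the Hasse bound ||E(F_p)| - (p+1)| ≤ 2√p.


Affine points = {(4, 3), (4, 16), (5, 3), (5, 16), (6, 1), (6, 18), (8, 2), (8, 17), (10, 3), (10, 16), (12, 8), (12, 11), (13, 4), (13, 15)}; affine count = 14; |E(F_19)| = 15.

Discriminant check: Δ ∝ 4a³ + 27b² = 4·15³ + 27·18² = 4·3375 + 27·324 ≡ 18 (mod 19). Nonzero ⇒ E is nonsingular.
For each x ∈ F_19, compute rhs = x³ + 15·x + 18 mod 19, then count y ∈ F_19 with y² ≡ rhs.
  x = 0: rhs = 18, matching y values: none (0 points).
  x = 1: rhs = 15, matching y values: none (0 points).
  x = 2: rhs = 18, matching y values: none (0 points).
  x = 3: rhs = 14, matching y values: none (0 points).
  x = 4: rhs = 9, matching y values: 3, 16 (2 points).
  x = 5: rhs = 9, matching y values: 3, 16 (2 points).
  x = 6: rhs = 1, matching y values: 1, 18 (2 points).
  x = 7: rhs = 10, matching y values: none (0 points).
  x = 8: rhs = 4, matching y values: 2, 17 (2 points).
  x = 9: rhs = 8, matching y values: none (0 points).
  x = 10: rhs = 9, matching y values: 3, 16 (2 points).
  x = 11: rhs = 13, matching y values: none (0 points).
  x = 12: rhs = 7, matching y values: 8, 11 (2 points).
  x = 13: rhs = 16, matching y values: 4, 15 (2 points).
  x = 14: rhs = 8, matching y values: none (0 points).
  x = 15: rhs = 8, matching y values: none (0 points).
  x = 16: rhs = 3, matching y values: none (0 points).
  x = 17: rhs = 18, matching y values: none (0 points).
  x = 18: rhs = 2, matching y values: none (0 points).
Total affine count: 14.
Full point count |E(F_19)| = 14 + 1 = 15.
Hasse bound: |15 − (19+1)| = |-5| = 5 ≤ 2√19 ≈ 8.7178 ✓.


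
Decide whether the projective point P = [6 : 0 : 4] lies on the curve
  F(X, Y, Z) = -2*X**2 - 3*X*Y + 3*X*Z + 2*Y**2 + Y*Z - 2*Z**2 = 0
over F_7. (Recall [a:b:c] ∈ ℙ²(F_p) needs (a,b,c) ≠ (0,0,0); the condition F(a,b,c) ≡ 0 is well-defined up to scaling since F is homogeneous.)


F(6,0,4) ≡ 3 (mod 7); P is NOT on the curve.

Evaluate F(6, 0, 4) term-by-term (mod 7).
  -2*X**2 ↦ -2·36·1·1 = -72
  -3*X*Y ↦ -3·6·0·1 = 0
  3*X*Z ↦ 3·6·1·4 = 72
  2*Y**2 ↦ 2·1·0·1 = 0
  Y*Z ↦ 1·1·0·4 = 0
  -2*Z**2 ↦ -2·1·1·16 = -32
Sum: F(6, 0, 4) = (-72) + (0) + (72) + (0) + (0) + (-32) = -32.
Reducing mod 7: -32 ≡ 3 (mod 7).
Since F(a, b, c) ≡ 3 ≠ 0 (mod 7), P does NOT lie on the curve.


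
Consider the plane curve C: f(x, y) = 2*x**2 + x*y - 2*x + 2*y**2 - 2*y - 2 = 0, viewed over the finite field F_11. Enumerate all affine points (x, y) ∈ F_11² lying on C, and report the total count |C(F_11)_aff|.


Affine F_11-points: {(0, 4), (0, 8), (3, 6), (3, 10), (4, 0), (4, 10), (6, 3), (6, 6), (8, 0), (8, 8), (10, 3), (10, 4)}; count = 12.

For each of the 121 pairs (x, y) ∈ F_11², evaluate f(x, y) mod 11. Record the zeros.
  x = 0: [0↦9, 1↦9, 2↦2, 3↦10, 4↦0, 5↦5, 6↦3, 7↦5, 8↦0, 9↦10, 10↦2]  zeros at y ∈ {4, 8}
  x = 1: [0↦9, 1↦10, 2↦4, 3↦2, 4↦4, 5↦10, 6↦9, 7↦1, 8↦8, 9↦8, 10↦1]  zeros at y ∈ ∅
  x = 2: [0↦2, 1↦4, 2↦10, 3↦9, 4↦1, 5↦8, 6↦8, 7↦1, 8↦9, 9↦10, 10↦4]  zeros at y ∈ ∅
  x = 3: [0↦10, 1↦2, 2↦9, 3↦9, 4↦2, 5↦10, 6↦0, 7↦5, 8↦3, 9↦5, 10↦0]  zeros at y ∈ {6, 10}
  x = 4: [0↦0, 1↦4, 2↦1, 3↦2, 4↦7, 5↦5, 6↦7, 7↦2, 8↦1, 9↦4, 10↦0]  zeros at y ∈ {0, 10}
  x = 5: [0↦5, 1↦10, 2↦8, 3↦10, 4↦5, 5↦4, 6↦7, 7↦3, 8↦3, 9↦7, 10↦4]  zeros at y ∈ ∅
  x = 6: [0↦3, 1↦9, 2↦8, 3↦0, 4↦7, 5↦7, 6↦0, 7↦8, 8↦9, 9↦3, 10↦1]  zeros at y ∈ {3, 6}
  x = 7: [0↦5, 1↦1, 2↦1, 3↦5, 4↦2, 5↦3, 6↦8, 7↦6, 8↦8, 9↦3, 10↦2]  zeros at y ∈ ∅
  x = 8: [0↦0, 1↦8, 2↦9, 3↦3, 4↦1, 5↦3, 6↦9, 7↦8, 8↦0, 9↦7, 10↦7]  zeros at y ∈ {0, 8}
  x = 9: [0↦10, 1↦8, 2↦10, 3↦5, 4↦4, 5↦7, 6↦3, 7↦3, 8↦7, 9↦4, 10↦5]  zeros at y ∈ ∅
  x = 10: [0↦2, 1↦1, 2↦4, 3↦0, 4↦0, 5↦4, 6↦1, 7↦2, 8↦7, 9↦5, 10↦7]  zeros at y ∈ {3, 4}
Collecting zeros: affine points = {(0, 4), (0, 8), (3, 6), (3, 10), (4, 0), (4, 10), (6, 3), (6, 6), (8, 0), (8, 8), (10, 3), (10, 4)}.
Total count |C(F_11)_aff| = 12.


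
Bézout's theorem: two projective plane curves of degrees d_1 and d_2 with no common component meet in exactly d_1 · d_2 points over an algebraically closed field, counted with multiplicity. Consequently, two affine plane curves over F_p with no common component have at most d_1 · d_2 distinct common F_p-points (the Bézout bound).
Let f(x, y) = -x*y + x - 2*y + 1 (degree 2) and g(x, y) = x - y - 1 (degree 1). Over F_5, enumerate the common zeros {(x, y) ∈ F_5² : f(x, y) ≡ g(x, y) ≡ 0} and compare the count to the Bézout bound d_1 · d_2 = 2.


Common zeros: ∅; count = 0; Bézout bound = 2.

deg(f) = 2, deg(g) = 1, so Bézout bound = 2.
Scan x ∈ F_5. For each x, list the y ∈ F_5 with f(x, y) ≡ 0 and those with g(x, y) ≡ 0 (mod 5); the common zeros in that column are the intersection.
  x = 0: f ≡ 0 at y ∈ {3}; g ≡ 0 at y ∈ {4}; common: ∅.
  x = 1: f ≡ 0 at y ∈ {4}; g ≡ 0 at y ∈ {0}; common: ∅.
  x = 2: f ≡ 0 at y ∈ {2}; g ≡ 0 at y ∈ {1}; common: ∅.
  x = 3: f ≡ 0 at y ∈ ∅; g ≡ 0 at y ∈ {2}; common: ∅.
  x = 4: f ≡ 0 at y ∈ {0}; g ≡ 0 at y ∈ {3}; common: ∅.
Collecting: common zeros = ∅, so the count is 0.
Comparison with the Bézout bound: 0 ≤ 2 = deg(f)·deg(g), as expected for curves with no common component (the affine F_5-count falls short of the bound because intersections may lie at infinity, over extension fields, or carry multiplicity).
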